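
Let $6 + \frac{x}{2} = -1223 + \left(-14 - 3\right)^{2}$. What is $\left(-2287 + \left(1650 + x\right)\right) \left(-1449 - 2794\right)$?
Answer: $10679631$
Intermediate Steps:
$x = -1880$ ($x = -12 + 2 \left(-1223 + \left(-14 - 3\right)^{2}\right) = -12 + 2 \left(-1223 + \left(-17\right)^{2}\right) = -12 + 2 \left(-1223 + 289\right) = -12 + 2 \left(-934\right) = -12 - 1868 = -1880$)
$\left(-2287 + \left(1650 + x\right)\right) \left(-1449 - 2794\right) = \left(-2287 + \left(1650 - 1880\right)\right) \left(-1449 - 2794\right) = \left(-2287 - 230\right) \left(-4243\right) = \left(-2517\right) \left(-4243\right) = 10679631$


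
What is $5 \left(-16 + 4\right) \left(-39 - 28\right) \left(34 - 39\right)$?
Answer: $-20100$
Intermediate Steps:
$5 \left(-16 + 4\right) \left(-39 - 28\right) \left(34 - 39\right) = 5 \left(-12\right) \left(\left(-67\right) \left(-5\right)\right) = \left(-60\right) 335 = -20100$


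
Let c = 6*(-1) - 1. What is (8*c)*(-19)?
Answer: 1064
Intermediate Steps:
c = -7 (c = -6 - 1 = -7)
(8*c)*(-19) = (8*(-7))*(-19) = -56*(-19) = 1064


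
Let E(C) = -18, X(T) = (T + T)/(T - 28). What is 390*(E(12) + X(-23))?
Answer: -113360/17 ≈ -6668.2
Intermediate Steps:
X(T) = 2*T/(-28 + T) (X(T) = (2*T)/(-28 + T) = 2*T/(-28 + T))
390*(E(12) + X(-23)) = 390*(-18 + 2*(-23)/(-28 - 23)) = 390*(-18 + 2*(-23)/(-51)) = 390*(-18 + 2*(-23)*(-1/51)) = 390*(-18 + 46/51) = 390*(-872/51) = -113360/17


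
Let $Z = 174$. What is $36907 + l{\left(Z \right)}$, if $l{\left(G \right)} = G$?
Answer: $37081$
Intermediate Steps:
$36907 + l{\left(Z \right)} = 36907 + 174 = 37081$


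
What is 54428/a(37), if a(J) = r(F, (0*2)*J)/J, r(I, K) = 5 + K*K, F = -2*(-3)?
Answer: 2013836/5 ≈ 4.0277e+5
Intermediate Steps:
F = 6
r(I, K) = 5 + K²
a(J) = 5/J (a(J) = (5 + ((0*2)*J)²)/J = (5 + (0*J)²)/J = (5 + 0²)/J = (5 + 0)/J = 5/J)
54428/a(37) = 54428/((5/37)) = 54428/((5*(1/37))) = 54428/(5/37) = 54428*(37/5) = 2013836/5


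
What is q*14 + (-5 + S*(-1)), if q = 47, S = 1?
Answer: 652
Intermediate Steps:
q*14 + (-5 + S*(-1)) = 47*14 + (-5 + 1*(-1)) = 658 + (-5 - 1) = 658 - 6 = 652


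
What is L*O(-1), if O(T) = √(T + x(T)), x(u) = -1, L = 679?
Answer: 679*I*√2 ≈ 960.25*I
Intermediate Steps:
O(T) = √(-1 + T) (O(T) = √(T - 1) = √(-1 + T))
L*O(-1) = 679*√(-1 - 1) = 679*√(-2) = 679*(I*√2) = 679*I*√2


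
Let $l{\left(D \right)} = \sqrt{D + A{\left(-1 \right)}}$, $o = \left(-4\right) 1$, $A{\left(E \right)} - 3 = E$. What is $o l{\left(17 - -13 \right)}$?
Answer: $- 16 \sqrt{2} \approx -22.627$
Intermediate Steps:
$A{\left(E \right)} = 3 + E$
$o = -4$
$l{\left(D \right)} = \sqrt{2 + D}$ ($l{\left(D \right)} = \sqrt{D + \left(3 - 1\right)} = \sqrt{D + 2} = \sqrt{2 + D}$)
$o l{\left(17 - -13 \right)} = - 4 \sqrt{2 + \left(17 - -13\right)} = - 4 \sqrt{2 + \left(17 + 13\right)} = - 4 \sqrt{2 + 30} = - 4 \sqrt{32} = - 4 \cdot 4 \sqrt{2} = - 16 \sqrt{2}$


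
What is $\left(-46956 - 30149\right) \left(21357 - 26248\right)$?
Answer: $377120555$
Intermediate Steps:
$\left(-46956 - 30149\right) \left(21357 - 26248\right) = \left(-77105\right) \left(-4891\right) = 377120555$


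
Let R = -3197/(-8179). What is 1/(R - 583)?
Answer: -8179/4765160 ≈ -0.0017164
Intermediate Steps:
R = 3197/8179 (R = -3197*(-1/8179) = 3197/8179 ≈ 0.39088)
1/(R - 583) = 1/(3197/8179 - 583) = 1/(-4765160/8179) = -8179/4765160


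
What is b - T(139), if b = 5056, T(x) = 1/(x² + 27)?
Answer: 97823487/19348 ≈ 5056.0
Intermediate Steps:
T(x) = 1/(27 + x²)
b - T(139) = 5056 - 1/(27 + 139²) = 5056 - 1/(27 + 19321) = 5056 - 1/19348 = 97823487/19348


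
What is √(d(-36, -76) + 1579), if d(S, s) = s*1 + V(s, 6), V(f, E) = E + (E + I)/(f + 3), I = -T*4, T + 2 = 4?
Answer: √8041607/73 ≈ 38.846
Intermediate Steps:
T = 2 (T = -2 + 4 = 2)
I = -8 (I = -1*2*4 = -2*4 = -8)
V(f, E) = E + (-8 + E)/(3 + f) (V(f, E) = E + (E - 8)/(f + 3) = E + (-8 + E)/(3 + f))
d(S, s) = s + (16 + 6*s)/(3 + s) (d(S, s) = s*1 + (-8 + 4*6 + 6*s)/(3 + s) = s + (-8 + 24 + 6*s)/(3 + s) = s + (16 + 6*s)/(3 + s))
√(d(-36, -76) + 1579) = √((16 + (-76)² + 9*(-76))/(3 - 76) + 1579) = √((16 + 5776 - 684)/(-73) + 1579) = √(-1/73*5108 + 1579) = √(-5108/73 + 1579) = √(110159/73) = √8041607/73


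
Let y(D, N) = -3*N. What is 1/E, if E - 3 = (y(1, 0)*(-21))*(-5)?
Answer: ⅓ ≈ 0.33333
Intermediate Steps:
E = 3 (E = 3 + (-3*0*(-21))*(-5) = 3 + (0*(-21))*(-5) = 3 + 0*(-5) = 3 + 0 = 3)
1/E = 1/3 = ⅓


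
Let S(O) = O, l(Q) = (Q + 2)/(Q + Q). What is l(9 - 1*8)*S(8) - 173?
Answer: -161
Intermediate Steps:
l(Q) = (2 + Q)/(2*Q) (l(Q) = (2 + Q)/((2*Q)) = (2 + Q)*(1/(2*Q)) = (2 + Q)/(2*Q))
l(9 - 1*8)*S(8) - 173 = ((2 + (9 - 1*8))/(2*(9 - 1*8)))*8 - 173 = ((2 + (9 - 8))/(2*(9 - 8)))*8 - 173 = ((½)*(2 + 1)/1)*8 - 173 = ((½)*1*3)*8 - 173 = (3/2)*8 - 173 = 12 - 173 = -161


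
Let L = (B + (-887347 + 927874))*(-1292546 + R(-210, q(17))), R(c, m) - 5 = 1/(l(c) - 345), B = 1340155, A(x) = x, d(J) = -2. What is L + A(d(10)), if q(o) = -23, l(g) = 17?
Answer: -292672447936437/164 ≈ -1.7846e+12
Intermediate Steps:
R(c, m) = 1639/328 (R(c, m) = 5 + 1/(17 - 345) = 5 + 1/(-328) = 5 - 1/328 = 1639/328)
L = -292672447936109/164 (L = (1340155 + (-887347 + 927874))*(-1292546 + 1639/328) = (1340155 + 40527)*(-423953449/328) = 1380682*(-423953449/328) = -292672447936109/164 ≈ -1.7846e+12)
L + A(d(10)) = -292672447936109/164 - 2 = -292672447936437/164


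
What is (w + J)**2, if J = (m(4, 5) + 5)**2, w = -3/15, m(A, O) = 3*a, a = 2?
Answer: 364816/25 ≈ 14593.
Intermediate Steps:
m(A, O) = 6 (m(A, O) = 3*2 = 6)
w = -1/5 (w = -3*1/15 = -1/5 ≈ -0.20000)
J = 121 (J = (6 + 5)**2 = 11**2 = 121)
(w + J)**2 = (-1/5 + 121)**2 = (604/5)**2 = 364816/25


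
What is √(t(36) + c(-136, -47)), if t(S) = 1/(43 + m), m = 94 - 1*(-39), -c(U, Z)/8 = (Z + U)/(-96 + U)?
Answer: I*√10265101/1276 ≈ 2.5109*I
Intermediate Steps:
c(U, Z) = -8*(U + Z)/(-96 + U) (c(U, Z) = -8*(Z + U)/(-96 + U) = -8*(U + Z)/(-96 + U))
m = 133 (m = 94 + 39 = 133)
t(S) = 1/176 (t(S) = 1/(43 + 133) = 1/176)
√(t(36) + c(-136, -47)) = √(1/176 + 8*(-1*(-136) - 1*(-47))/(-96 - 136)) = √(1/176 + 8*(136 + 47)/(-232)) = √(1/176 + 8*(-1/232)*183) = √(1/176 - 183/29) = √(-32179/5104) = I*√10265101/1276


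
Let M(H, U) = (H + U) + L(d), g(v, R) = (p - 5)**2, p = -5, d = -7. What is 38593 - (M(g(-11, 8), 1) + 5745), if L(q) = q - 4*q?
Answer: 32726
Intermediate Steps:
L(q) = -3*q
g(v, R) = 100 (g(v, R) = (-5 - 5)**2 = (-10)**2 = 100)
M(H, U) = 21 + H + U (M(H, U) = (H + U) - 3*(-7) = (H + U) + 21 = 21 + H + U)
38593 - (M(g(-11, 8), 1) + 5745) = 38593 - ((21 + 100 + 1) + 5745) = 38593 - (122 + 5745) = 38593 - 1*5867 = 38593 - 5867 = 32726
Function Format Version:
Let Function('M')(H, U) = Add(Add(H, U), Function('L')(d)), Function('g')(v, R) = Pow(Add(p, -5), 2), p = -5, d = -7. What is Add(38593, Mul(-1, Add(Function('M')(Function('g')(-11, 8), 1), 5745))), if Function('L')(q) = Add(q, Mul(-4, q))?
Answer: 32726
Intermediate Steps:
Function('L')(q) = Mul(-3, q)
Function('g')(v, R) = 100 (Function('g')(v, R) = Pow(Add(-5, -5), 2) = Pow(-10, 2) = 100)
Function('M')(H, U) = Add(21, H, U) (Function('M')(H, U) = Add(Add(H, U), Mul(-3, -7)) = Add(Add(H, U), 21) = Add(21, H, U))
Add(38593, Mul(-1, Add(Function('M')(Function('g')(-11, 8), 1), 5745))) = Add(38593, Mul(-1, Add(Add(21, 100, 1), 5745))) = Add(38593, Mul(-1, Add(122, 5745))) = Add(38593, Mul(-1, 5867)) = Add(38593, -5867) = 32726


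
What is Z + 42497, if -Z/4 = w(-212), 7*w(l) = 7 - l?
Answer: 296603/7 ≈ 42372.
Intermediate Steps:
w(l) = 1 - l/7 (w(l) = (7 - l)/7 = 1 - l/7)
Z = -876/7 (Z = -4*(1 - ⅐*(-212)) = -4*(1 + 212/7) = -4*219/7 = -876/7 ≈ -125.14)
Z + 42497 = -876/7 + 42497 = 296603/7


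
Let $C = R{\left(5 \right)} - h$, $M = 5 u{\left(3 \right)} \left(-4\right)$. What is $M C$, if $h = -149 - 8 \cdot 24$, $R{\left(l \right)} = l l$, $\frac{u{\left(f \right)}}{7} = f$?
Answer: $-153720$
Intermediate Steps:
$u{\left(f \right)} = 7 f$
$R{\left(l \right)} = l^{2}$
$M = -420$ ($M = 5 \cdot 7 \cdot 3 \left(-4\right) = 5 \cdot 21 \left(-4\right) = 105 \left(-4\right) = -420$)
$h = -341$ ($h = -149 - 192 = -341$)
$C = 366$ ($C = 5^{2} - -341 = 25 + 341 = 366$)
$M C = \left(-420\right) 366 = -153720$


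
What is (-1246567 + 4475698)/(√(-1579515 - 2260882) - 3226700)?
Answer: -10419436997700/10411596730397 - 3229131*I*√3840397/10411596730397 ≈ -1.0008 - 0.00060779*I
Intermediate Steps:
(-1246567 + 4475698)/(√(-1579515 - 2260882) - 3226700) = 3229131/(√(-3840397) - 3226700) = 3229131/(I*√3840397 - 3226700) = 3229131/(-3226700 + I*√3840397)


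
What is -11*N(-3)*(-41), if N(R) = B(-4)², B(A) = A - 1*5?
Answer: 36531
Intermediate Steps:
B(A) = -5 + A (B(A) = A - 5 = -5 + A)
N(R) = 81 (N(R) = (-5 - 4)² = (-9)² = 81)
-11*N(-3)*(-41) = -11*81*(-41) = -891*(-41) = 36531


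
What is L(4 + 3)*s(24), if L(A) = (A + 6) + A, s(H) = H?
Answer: 480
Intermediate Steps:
L(A) = 6 + 2*A (L(A) = (6 + A) + A = 6 + 2*A)
L(4 + 3)*s(24) = (6 + 2*(4 + 3))*24 = (6 + 2*7)*24 = (6 + 14)*24 = 20*24 = 480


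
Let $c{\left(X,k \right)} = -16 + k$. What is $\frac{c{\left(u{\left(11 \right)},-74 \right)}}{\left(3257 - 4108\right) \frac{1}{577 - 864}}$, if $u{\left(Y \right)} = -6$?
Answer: $- \frac{25830}{851} \approx -30.353$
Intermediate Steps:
$\frac{c{\left(u{\left(11 \right)},-74 \right)}}{\left(3257 - 4108\right) \frac{1}{577 - 864}} = \frac{-16 - 74}{\left(3257 - 4108\right) \frac{1}{577 - 864}} = - \frac{90}{\left(-851\right) \frac{1}{-287}} = - \frac{90}{\left(-851\right) \left(- \frac{1}{287}\right)} = - \frac{90}{\frac{851}{287}} = \left(-90\right) \frac{287}{851} = - \frac{25830}{851}$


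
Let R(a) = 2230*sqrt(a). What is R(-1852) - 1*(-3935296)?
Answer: 3935296 + 4460*I*sqrt(463) ≈ 3.9353e+6 + 95968.0*I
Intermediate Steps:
R(-1852) - 1*(-3935296) = 2230*sqrt(-1852) - 1*(-3935296) = 2230*(2*I*sqrt(463)) + 3935296 = 4460*I*sqrt(463) + 3935296 = 3935296 + 4460*I*sqrt(463)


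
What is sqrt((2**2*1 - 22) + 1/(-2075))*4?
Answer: 4*I*sqrt(3100133)/415 ≈ 16.971*I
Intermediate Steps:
sqrt((2**2*1 - 22) + 1/(-2075))*4 = sqrt((4*1 - 22) - 1/2075)*4 = sqrt((4 - 22) - 1/2075)*4 = sqrt(-18 - 1/2075)*4 = sqrt(-37351/2075)*4 = (I*sqrt(3100133)/415)*4 = 4*I*sqrt(3100133)/415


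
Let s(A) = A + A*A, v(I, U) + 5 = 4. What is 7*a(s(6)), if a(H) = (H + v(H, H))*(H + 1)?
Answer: 12341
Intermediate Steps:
v(I, U) = -1 (v(I, U) = -5 + 4 = -1)
s(A) = A + A²
a(H) = (1 + H)*(-1 + H) (a(H) = (H - 1)*(H + 1) = (-1 + H)*(1 + H) = (1 + H)*(-1 + H))
7*a(s(6)) = 7*(-1 + (6*(1 + 6))²) = 7*(-1 + (6*7)²) = 7*(-1 + 42²) = 7*(-1 + 1764) = 7*1763 = 12341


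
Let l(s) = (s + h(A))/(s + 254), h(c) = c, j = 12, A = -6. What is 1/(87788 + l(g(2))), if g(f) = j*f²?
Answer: 151/13256009 ≈ 1.1391e-5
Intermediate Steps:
g(f) = 12*f²
l(s) = (-6 + s)/(254 + s) (l(s) = (s - 6)/(s + 254) = (-6 + s)/(254 + s))
1/(87788 + l(g(2))) = 1/(87788 + (-6 + 12*2²)/(254 + 12*2²)) = 1/(87788 + (-6 + 12*4)/(254 + 12*4)) = 1/(87788 + (-6 + 48)/(254 + 48)) = 1/(87788 + 42/302) = 1/(87788 + (1/302)*42) = 1/(87788 + 21/151) = 1/(13256009/151) = 151/13256009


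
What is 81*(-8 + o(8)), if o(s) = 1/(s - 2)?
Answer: -1269/2 ≈ -634.50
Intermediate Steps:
o(s) = 1/(-2 + s)
81*(-8 + o(8)) = 81*(-8 + 1/(-2 + 8)) = 81*(-8 + 1/6) = 81*(-47/6) = -1269/2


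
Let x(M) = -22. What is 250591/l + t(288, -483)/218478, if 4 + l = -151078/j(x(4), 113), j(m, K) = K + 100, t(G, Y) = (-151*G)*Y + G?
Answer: -1411694621919/5532227090 ≈ -255.18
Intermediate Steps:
t(G, Y) = G - 151*G*Y (t(G, Y) = -151*G*Y + G = G - 151*G*Y)
j(m, K) = 100 + K
l = -151930/213 (l = -4 - 151078/(100 + 113) = -4 - 151078/213 = -151930/213 ≈ -713.29)
250591/l + t(288, -483)/218478 = 250591/(-151930/213) + (288*(1 - 151*(-483)))/218478 = 250591*(-213/151930) + (288*(1 + 72933))*(1/218478) = -53375883/151930 + (288*72934)*(1/218478) = -53375883/151930 + 21004992*(1/218478) = -53375883/151930 + 3500832/36413 = -1411694621919/5532227090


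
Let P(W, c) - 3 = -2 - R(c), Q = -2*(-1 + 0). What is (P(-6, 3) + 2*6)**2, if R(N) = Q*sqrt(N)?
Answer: 181 - 52*sqrt(3) ≈ 90.933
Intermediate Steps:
Q = 2 (Q = -2*(-1) = 2)
R(N) = 2*sqrt(N)
P(W, c) = 1 - 2*sqrt(c) (P(W, c) = 3 + (-2 - 2*sqrt(c)) = 1 - 2*sqrt(c))
(P(-6, 3) + 2*6)**2 = ((1 - 2*sqrt(3)) + 2*6)**2 = ((1 - 2*sqrt(3)) + 12)**2 = (13 - 2*sqrt(3))**2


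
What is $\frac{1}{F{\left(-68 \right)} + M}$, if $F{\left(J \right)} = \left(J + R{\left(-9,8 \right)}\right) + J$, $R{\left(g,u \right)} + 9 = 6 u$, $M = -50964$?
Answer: $- \frac{1}{51061} \approx -1.9584 \cdot 10^{-5}$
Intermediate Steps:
$R{\left(g,u \right)} = -9 + 6 u$
$F{\left(J \right)} = 39 + 2 J$ ($F{\left(J \right)} = \left(J + \left(-9 + 6 \cdot 8\right)\right) + J = \left(J + \left(-9 + 48\right)\right) + J = \left(J + 39\right) + J = \left(39 + J\right) + J = 39 + 2 J$)
$\frac{1}{F{\left(-68 \right)} + M} = \frac{1}{\left(39 + 2 \left(-68\right)\right) - 50964} = \frac{1}{\left(39 - 136\right) - 50964} = \frac{1}{-97 - 50964} = \frac{1}{-51061} = - \frac{1}{51061}$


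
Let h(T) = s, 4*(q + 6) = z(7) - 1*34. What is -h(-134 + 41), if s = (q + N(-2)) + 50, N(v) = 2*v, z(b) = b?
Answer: -133/4 ≈ -33.250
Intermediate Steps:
q = -51/4 (q = -6 + (7 - 1*34)/4 = -6 + (7 - 34)/4 = -6 + (¼)*(-27) = -6 - 27/4 = -51/4 ≈ -12.750)
s = 133/4 (s = (-51/4 + 2*(-2)) + 50 = (-51/4 - 4) + 50 = -67/4 + 50 = 133/4 ≈ 33.250)
h(T) = 133/4
-h(-134 + 41) = -1*133/4 = -133/4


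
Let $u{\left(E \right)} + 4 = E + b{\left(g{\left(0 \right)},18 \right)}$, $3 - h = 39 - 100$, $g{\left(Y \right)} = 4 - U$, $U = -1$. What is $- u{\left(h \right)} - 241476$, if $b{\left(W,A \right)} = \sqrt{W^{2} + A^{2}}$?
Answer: $-241536 - \sqrt{349} \approx -2.4155 \cdot 10^{5}$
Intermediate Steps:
$g{\left(Y \right)} = 5$ ($g{\left(Y \right)} = 4 - -1 = 4 + 1 = 5$)
$b{\left(W,A \right)} = \sqrt{A^{2} + W^{2}}$
$h = 64$ ($h = 3 - \left(39 - 100\right) = 3 - -61 = 3 + 61 = 64$)
$u{\left(E \right)} = -4 + E + \sqrt{349}$ ($u{\left(E \right)} = -4 + \left(E + \sqrt{18^{2} + 5^{2}}\right) = -4 + \left(E + \sqrt{324 + 25}\right) = -4 + \left(E + \sqrt{349}\right) = -4 + E + \sqrt{349}$)
$- u{\left(h \right)} - 241476 = - (-4 + 64 + \sqrt{349}) - 241476 = - (60 + \sqrt{349}) - 241476 = \left(-60 - \sqrt{349}\right) - 241476 = -241536 - \sqrt{349}$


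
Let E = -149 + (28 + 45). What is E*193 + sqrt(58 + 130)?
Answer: -14668 + 2*sqrt(47) ≈ -14654.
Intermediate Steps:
E = -76 (E = -149 + 73 = -76)
E*193 + sqrt(58 + 130) = -76*193 + sqrt(58 + 130) = -14668 + sqrt(188) = -14668 + 2*sqrt(47)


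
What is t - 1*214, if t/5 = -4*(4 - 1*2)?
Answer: -254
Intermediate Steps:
t = -40 (t = 5*(-4*(4 - 1*2)) = 5*(-4*(4 - 2)) = 5*(-4*2) = 5*(-8) = -40)
t - 1*214 = -40 - 1*214 = -40 - 214 = -254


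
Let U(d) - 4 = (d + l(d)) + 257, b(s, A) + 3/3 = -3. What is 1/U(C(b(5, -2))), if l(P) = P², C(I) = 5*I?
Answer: 1/641 ≈ 0.0015601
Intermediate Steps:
b(s, A) = -4 (b(s, A) = -1 - 3 = -4)
U(d) = 261 + d + d² (U(d) = 4 + ((d + d²) + 257) = 4 + (257 + d + d²) = 261 + d + d²)
1/U(C(b(5, -2))) = 1/(261 + 5*(-4) + (5*(-4))²) = 1/(261 - 20 + (-20)²) = 1/(261 - 20 + 400) = 1/641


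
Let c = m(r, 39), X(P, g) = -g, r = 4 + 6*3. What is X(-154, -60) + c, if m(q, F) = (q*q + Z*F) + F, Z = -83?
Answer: -2654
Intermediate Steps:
r = 22 (r = 4 + 18 = 22)
m(q, F) = q² - 82*F (m(q, F) = (q*q - 83*F) + F = (q² - 83*F) + F = q² - 82*F)
c = -2714 (c = 22² - 82*39 = 484 - 3198 = -2714)
X(-154, -60) + c = -1*(-60) - 2714 = 60 - 2714 = -2654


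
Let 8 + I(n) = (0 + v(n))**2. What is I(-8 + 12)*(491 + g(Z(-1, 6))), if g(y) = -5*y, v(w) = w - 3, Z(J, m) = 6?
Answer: -3227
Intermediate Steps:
v(w) = -3 + w
I(n) = -8 + (-3 + n)**2 (I(n) = -8 + (0 + (-3 + n))**2 = -8 + (-3 + n)**2)
I(-8 + 12)*(491 + g(Z(-1, 6))) = (-8 + (-3 + (-8 + 12))**2)*(491 - 5*6) = (-8 + (-3 + 4)**2)*(491 - 30) = (-8 + 1**2)*461 = (-8 + 1)*461 = -7*461 = -3227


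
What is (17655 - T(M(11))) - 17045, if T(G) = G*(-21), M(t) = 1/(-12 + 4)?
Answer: 4859/8 ≈ 607.38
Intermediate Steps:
M(t) = -1/8 (M(t) = 1/(-8) = -1/8)
T(G) = -21*G
(17655 - T(M(11))) - 17045 = (17655 - (-21)*(-1)/8) - 17045 = (17655 - 1*21/8) - 17045 = (17655 - 21/8) - 17045 = 141219/8 - 17045 = 4859/8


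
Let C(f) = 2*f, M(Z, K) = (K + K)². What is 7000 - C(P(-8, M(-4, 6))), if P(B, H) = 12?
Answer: 6976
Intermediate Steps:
M(Z, K) = 4*K² (M(Z, K) = (2*K)² = 4*K²)
7000 - C(P(-8, M(-4, 6))) = 7000 - 2*12 = 7000 - 1*24 = 7000 - 24 = 6976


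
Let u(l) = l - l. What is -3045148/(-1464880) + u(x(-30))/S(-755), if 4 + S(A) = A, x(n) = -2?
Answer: 761287/366220 ≈ 2.0788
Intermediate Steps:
S(A) = -4 + A
u(l) = 0
-3045148/(-1464880) + u(x(-30))/S(-755) = -3045148/(-1464880) + 0/(-4 - 755) = -3045148*(-1/1464880) + 0/(-759) = 761287/366220 + 0*(-1/759) = 761287/366220 + 0 = 761287/366220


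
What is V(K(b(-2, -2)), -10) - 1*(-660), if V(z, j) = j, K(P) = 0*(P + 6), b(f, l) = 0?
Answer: 650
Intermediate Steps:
K(P) = 0 (K(P) = 0*(6 + P) = 0)
V(K(b(-2, -2)), -10) - 1*(-660) = -10 - 1*(-660) = -10 + 660 = 650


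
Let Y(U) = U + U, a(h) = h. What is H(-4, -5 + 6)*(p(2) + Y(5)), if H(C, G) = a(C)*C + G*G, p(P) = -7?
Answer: 51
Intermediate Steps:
H(C, G) = C² + G² (H(C, G) = C*C + G*G = C² + G²)
Y(U) = 2*U
H(-4, -5 + 6)*(p(2) + Y(5)) = ((-4)² + (-5 + 6)²)*(-7 + 2*5) = (16 + 1²)*(-7 + 10) = (16 + 1)*3 = 17*3 = 51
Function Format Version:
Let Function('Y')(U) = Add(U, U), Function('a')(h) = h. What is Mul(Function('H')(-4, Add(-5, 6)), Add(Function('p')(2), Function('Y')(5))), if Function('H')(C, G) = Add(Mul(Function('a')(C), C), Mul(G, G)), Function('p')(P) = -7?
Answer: 51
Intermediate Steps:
Function('H')(C, G) = Add(Pow(C, 2), Pow(G, 2)) (Function('H')(C, G) = Add(Mul(C, C), Mul(G, G)) = Add(Pow(C, 2), Pow(G, 2)))
Function('Y')(U) = Mul(2, U)
Mul(Function('H')(-4, Add(-5, 6)), Add(Function('p')(2), Function('Y')(5))) = Mul(Add(Pow(-4, 2), Pow(Add(-5, 6), 2)), Add(-7, Mul(2, 5))) = Mul(Add(16, Pow(1, 2)), Add(-7, 10)) = Mul(Add(16, 1), 3) = Mul(17, 3) = 51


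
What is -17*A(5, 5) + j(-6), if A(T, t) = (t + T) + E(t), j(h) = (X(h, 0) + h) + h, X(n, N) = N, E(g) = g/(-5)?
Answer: -165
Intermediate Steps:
E(g) = -g/5 (E(g) = g*(-1/5) = -g/5)
j(h) = 2*h (j(h) = (0 + h) + h = h + h = 2*h)
A(T, t) = T + 4*t/5 (A(T, t) = (t + T) - t/5 = (T + t) - t/5 = T + 4*t/5)
-17*A(5, 5) + j(-6) = -17*(5 + (4/5)*5) + 2*(-6) = -17*(5 + 4) - 12 = -17*9 - 12 = -153 - 12 = -165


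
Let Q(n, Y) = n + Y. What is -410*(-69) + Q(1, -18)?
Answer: 28273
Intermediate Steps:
Q(n, Y) = Y + n
-410*(-69) + Q(1, -18) = -410*(-69) + (-18 + 1) = 28290 - 17 = 28273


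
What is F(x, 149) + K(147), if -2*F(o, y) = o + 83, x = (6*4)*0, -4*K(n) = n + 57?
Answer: -185/2 ≈ -92.500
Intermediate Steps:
K(n) = -57/4 - n/4 (K(n) = -(n + 57)/4 = -(57 + n)/4 = -57/4 - n/4)
x = 0 (x = 24*0 = 0)
F(o, y) = -83/2 - o/2 (F(o, y) = -(o + 83)/2 = -(83 + o)/2 = -83/2 - o/2)
F(x, 149) + K(147) = (-83/2 - 1/2*0) + (-57/4 - 1/4*147) = (-83/2 + 0) + (-57/4 - 147/4) = -83/2 - 51 = -185/2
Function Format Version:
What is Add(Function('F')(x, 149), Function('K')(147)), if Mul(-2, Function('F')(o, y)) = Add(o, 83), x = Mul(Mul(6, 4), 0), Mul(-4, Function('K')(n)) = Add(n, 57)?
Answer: Rational(-185, 2) ≈ -92.500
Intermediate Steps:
Function('K')(n) = Add(Rational(-57, 4), Mul(Rational(-1, 4), n)) (Function('K')(n) = Mul(Rational(-1, 4), Add(n, 57)) = Mul(Rational(-1, 4), Add(57, n)) = Add(Rational(-57, 4), Mul(Rational(-1, 4), n)))
x = 0 (x = Mul(24, 0) = 0)
Function('F')(o, y) = Add(Rational(-83, 2), Mul(Rational(-1, 2), o)) (Function('F')(o, y) = Mul(Rational(-1, 2), Add(o, 83)) = Mul(Rational(-1, 2), Add(83, o)) = Add(Rational(-83, 2), Mul(Rational(-1, 2), o)))
Add(Function('F')(x, 149), Function('K')(147)) = Add(Add(Rational(-83, 2), Mul(Rational(-1, 2), 0)), Add(Rational(-57, 4), Mul(Rational(-1, 4), 147))) = Add(Add(Rational(-83, 2), 0), Add(Rational(-57, 4), Rational(-147, 4))) = Add(Rational(-83, 2), -51) = Rational(-185, 2)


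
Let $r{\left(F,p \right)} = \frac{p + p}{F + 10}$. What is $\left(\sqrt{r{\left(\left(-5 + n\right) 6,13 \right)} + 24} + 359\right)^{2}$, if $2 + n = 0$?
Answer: $\frac{\left(1436 + \sqrt{371}\right)^{2}}{16} \approx 1.3236 \cdot 10^{5}$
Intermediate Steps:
$n = -2$ ($n = -2 + 0 = -2$)
$r{\left(F,p \right)} = \frac{2 p}{10 + F}$
$\left(\sqrt{r{\left(\left(-5 + n\right) 6,13 \right)} + 24} + 359\right)^{2} = \left(\sqrt{2 \cdot 13 \frac{1}{10 + \left(-5 - 2\right) 6} + 24} + 359\right)^{2} = \left(\sqrt{2 \cdot 13 \frac{1}{10 - 42} + 24} + 359\right)^{2} = \left(\sqrt{2 \cdot 13 \frac{1}{-32} + 24} + 359\right)^{2} = \left(\sqrt{2 \cdot 13 \left(- \frac{1}{32}\right) + 24} + 359\right)^{2} = \left(\sqrt{- \frac{13}{16} + 24} + 359\right)^{2} = \left(\sqrt{\frac{371}{16}} + 359\right)^{2} = \left(\frac{\sqrt{371}}{4} + 359\right)^{2} = \left(359 + \frac{\sqrt{371}}{4}\right)^{2}$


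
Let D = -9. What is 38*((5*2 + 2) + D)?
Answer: 114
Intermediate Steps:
38*((5*2 + 2) + D) = 38*((5*2 + 2) - 9) = 38*((10 + 2) - 9) = 38*(12 - 9) = 38*3 = 114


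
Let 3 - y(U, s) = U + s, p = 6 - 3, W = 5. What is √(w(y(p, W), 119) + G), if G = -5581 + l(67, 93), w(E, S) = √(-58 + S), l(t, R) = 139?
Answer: √(-5442 + √61) ≈ 73.717*I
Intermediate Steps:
p = 3
y(U, s) = 3 - U - s (y(U, s) = 3 - (U + s) = 3 + (-U - s) = 3 - U - s)
G = -5442 (G = -5581 + 139 = -5442)
√(w(y(p, W), 119) + G) = √(√(-58 + 119) - 5442) = √(√61 - 5442) = √(-5442 + √61)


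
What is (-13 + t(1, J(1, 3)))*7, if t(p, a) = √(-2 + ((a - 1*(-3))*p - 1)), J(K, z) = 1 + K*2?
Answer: -91 + 7*√3 ≈ -78.876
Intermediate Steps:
J(K, z) = 1 + 2*K
t(p, a) = √(-3 + p*(3 + a)) (t(p, a) = √(-2 + ((a + 3)*p - 1)) = √(-2 + ((3 + a)*p - 1)) = √(-2 + (p*(3 + a) - 1)) = √(-2 + (-1 + p*(3 + a))) = √(-3 + p*(3 + a)))
(-13 + t(1, J(1, 3)))*7 = (-13 + √(-3 + 3*1 + (1 + 2*1)*1))*7 = (-13 + √(-3 + 3 + (1 + 2)*1))*7 = (-13 + √(-3 + 3 + 3*1))*7 = (-13 + √(-3 + 3 + 3))*7 = (-13 + √3)*7 = -91 + 7*√3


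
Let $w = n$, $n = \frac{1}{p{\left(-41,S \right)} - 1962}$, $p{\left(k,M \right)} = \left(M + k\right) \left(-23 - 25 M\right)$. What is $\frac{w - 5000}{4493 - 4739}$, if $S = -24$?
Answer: $\frac{197335001}{9708882} \approx 20.325$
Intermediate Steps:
$p{\left(k,M \right)} = \left(-23 - 25 M\right) \left(M + k\right)$
$n = - \frac{1}{39467}$ ($n = \frac{1}{\left(- 25 \left(-24\right)^{2} - -552 - -943 - \left(-600\right) \left(-41\right)\right) - 1962} = \frac{1}{\left(\left(-25\right) 576 + 552 + 943 - 24600\right) - 1962} = \frac{1}{\left(-14400 + 552 + 943 - 24600\right) - 1962} = \frac{1}{-37505 - 1962} = \frac{1}{-39467} = - \frac{1}{39467} \approx -2.5338 \cdot 10^{-5}$)
$w = - \frac{1}{39467} \approx -2.5338 \cdot 10^{-5}$
$\frac{w - 5000}{4493 - 4739} = \frac{- \frac{1}{39467} - 5000}{4493 - 4739} = - \frac{197335001}{39467 \left(-246\right)} = \left(- \frac{197335001}{39467}\right) \left(- \frac{1}{246}\right) = \frac{197335001}{9708882}$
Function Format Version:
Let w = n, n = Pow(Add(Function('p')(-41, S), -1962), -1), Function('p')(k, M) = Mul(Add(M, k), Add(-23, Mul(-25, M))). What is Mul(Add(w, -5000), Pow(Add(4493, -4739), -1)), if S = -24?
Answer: Rational(197335001, 9708882) ≈ 20.325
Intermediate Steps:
Function('p')(k, M) = Mul(Add(-23, Mul(-25, M)), Add(M, k))
n = Rational(-1, 39467) (n = Pow(Add(Add(Mul(-25, Pow(-24, 2)), Mul(-23, -24), Mul(-23, -41), Mul(-25, -24, -41)), -1962), -1) = Pow(Add(Add(Mul(-25, 576), 552, 943, -24600), -1962), -1) = Pow(Add(Add(-14400, 552, 943, -24600), -1962), -1) = Pow(Add(-37505, -1962), -1) = Pow(-39467, -1) = Rational(-1, 39467) ≈ -2.5338e-5)
w = Rational(-1, 39467) ≈ -2.5338e-5
Mul(Add(w, -5000), Pow(Add(4493, -4739), -1)) = Mul(Add(Rational(-1, 39467), -5000), Pow(Add(4493, -4739), -1)) = Mul(Rational(-197335001, 39467), Pow(-246, -1)) = Mul(Rational(-197335001, 39467), Rational(-1, 246)) = Rational(197335001, 9708882)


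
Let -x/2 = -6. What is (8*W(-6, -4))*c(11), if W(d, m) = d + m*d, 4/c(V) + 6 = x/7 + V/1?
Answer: 4032/47 ≈ 85.787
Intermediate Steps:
x = 12 (x = -2*(-6) = 12)
c(V) = 4/(-30/7 + V) (c(V) = 4/(-6 + (12/7 + V/1)) = 4/(-6 + (12*(⅐) + V*1)) = 4/(-6 + (12/7 + V)) = 4/(-30/7 + V))
W(d, m) = d + d*m
(8*W(-6, -4))*c(11) = (8*(-6*(1 - 4)))*(28/(-30 + 7*11)) = (8*(-6*(-3)))*(28/(-30 + 77)) = (8*18)*(28/47) = 144*(28*(1/47)) = 144*(28/47) = 4032/47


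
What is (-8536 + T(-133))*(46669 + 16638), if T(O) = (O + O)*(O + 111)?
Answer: -169915988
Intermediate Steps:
T(O) = 2*O*(111 + O) (T(O) = (2*O)*(111 + O) = 2*O*(111 + O))
(-8536 + T(-133))*(46669 + 16638) = (-8536 + 2*(-133)*(111 - 133))*(46669 + 16638) = (-8536 + 2*(-133)*(-22))*63307 = (-8536 + 5852)*63307 = -2684*63307 = -169915988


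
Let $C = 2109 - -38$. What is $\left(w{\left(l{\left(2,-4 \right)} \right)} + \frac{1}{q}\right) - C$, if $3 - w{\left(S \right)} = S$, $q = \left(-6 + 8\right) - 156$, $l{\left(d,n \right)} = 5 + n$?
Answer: $- \frac{330331}{154} \approx -2145.0$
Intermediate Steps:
$q = -154$ ($q = 2 - 156 = -154$)
$w{\left(S \right)} = 3 - S$
$C = 2147$ ($C = 2109 + 38 = 2147$)
$\left(w{\left(l{\left(2,-4 \right)} \right)} + \frac{1}{q}\right) - C = \left(\left(3 - \left(5 - 4\right)\right) + \frac{1}{-154}\right) - 2147 = \left(\left(3 - 1\right) - \frac{1}{154}\right) - 2147 = \left(2 - \frac{1}{154}\right) - 2147 = \frac{307}{154} - 2147 = - \frac{330331}{154}$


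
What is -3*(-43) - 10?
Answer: 119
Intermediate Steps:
-3*(-43) - 10 = 129 - 10 = 119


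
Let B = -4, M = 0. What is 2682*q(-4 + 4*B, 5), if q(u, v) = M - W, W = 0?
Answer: 0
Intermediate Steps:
q(u, v) = 0 (q(u, v) = 0 - 1*0 = 0 + 0 = 0)
2682*q(-4 + 4*B, 5) = 2682*0 = 0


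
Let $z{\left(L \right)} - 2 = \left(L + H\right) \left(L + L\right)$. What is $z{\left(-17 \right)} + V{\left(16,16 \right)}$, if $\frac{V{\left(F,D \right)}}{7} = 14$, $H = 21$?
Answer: $-36$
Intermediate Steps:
$z{\left(L \right)} = 2 + 2 L \left(21 + L\right)$ ($z{\left(L \right)} = 2 + \left(L + 21\right) \left(L + L\right) = 2 + \left(21 + L\right) 2 L = 2 + 2 L \left(21 + L\right)$)
$V{\left(F,D \right)} = 98$ ($V{\left(F,D \right)} = 7 \cdot 14 = 98$)
$z{\left(-17 \right)} + V{\left(16,16 \right)} = \left(2 + 2 \left(-17\right)^{2} + 42 \left(-17\right)\right) + 98 = \left(2 + 2 \cdot 289 - 714\right) + 98 = \left(2 + 578 - 714\right) + 98 = -134 + 98 = -36$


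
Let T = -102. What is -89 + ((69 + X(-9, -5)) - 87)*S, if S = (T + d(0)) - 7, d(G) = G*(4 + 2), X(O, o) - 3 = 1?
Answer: 1437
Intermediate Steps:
X(O, o) = 4 (X(O, o) = 3 + 1 = 4)
d(G) = 6*G (d(G) = G*6 = 6*G)
S = -109 (S = (-102 + 6*0) - 7 = (-102 + 0) - 7 = -102 - 7 = -109)
-89 + ((69 + X(-9, -5)) - 87)*S = -89 + ((69 + 4) - 87)*(-109) = -89 + (73 - 87)*(-109) = -89 - 14*(-109) = -89 + 1526 = 1437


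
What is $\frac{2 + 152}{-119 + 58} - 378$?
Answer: $- \frac{23212}{61} \approx -380.52$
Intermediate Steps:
$\frac{2 + 152}{-119 + 58} - 378 = \frac{154}{-61} - 378 = 154 \left(- \frac{1}{61}\right) - 378 = - \frac{154}{61} - 378 = - \frac{23212}{61}$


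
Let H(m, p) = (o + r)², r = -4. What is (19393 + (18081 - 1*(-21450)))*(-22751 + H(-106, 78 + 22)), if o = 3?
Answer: -1340521000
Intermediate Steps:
H(m, p) = 1 (H(m, p) = (3 - 4)² = (-1)² = 1)
(19393 + (18081 - 1*(-21450)))*(-22751 + H(-106, 78 + 22)) = (19393 + (18081 - 1*(-21450)))*(-22751 + 1) = (19393 + (18081 + 21450))*(-22750) = (19393 + 39531)*(-22750) = 58924*(-22750) = -1340521000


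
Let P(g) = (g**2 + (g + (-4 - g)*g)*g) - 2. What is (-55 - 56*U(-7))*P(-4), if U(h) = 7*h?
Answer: 80670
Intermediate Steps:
P(g) = -2 + g**2 + g*(g + g*(-4 - g)) (P(g) = (g**2 + (g + g*(-4 - g))*g) - 2 = (g**2 + g*(g + g*(-4 - g))) - 2 = -2 + g**2 + g*(g + g*(-4 - g)))
(-55 - 56*U(-7))*P(-4) = (-55 - 392*(-7))*(-2 - 1*(-4)**3 - 2*(-4)**2) = (-55 - 56*(-49))*(-2 - 1*(-64) - 2*16) = (-55 + 2744)*(-2 + 64 - 32) = 2689*30 = 80670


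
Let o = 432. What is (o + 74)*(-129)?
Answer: -65274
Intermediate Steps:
(o + 74)*(-129) = (432 + 74)*(-129) = 506*(-129) = -65274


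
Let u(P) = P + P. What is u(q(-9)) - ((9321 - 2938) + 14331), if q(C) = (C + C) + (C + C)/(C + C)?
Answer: -20748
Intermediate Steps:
q(C) = 1 + 2*C (q(C) = 2*C + (2*C)/((2*C)) = 2*C + (2*C)*(1/(2*C)) = 2*C + 1 = 1 + 2*C)
u(P) = 2*P
u(q(-9)) - ((9321 - 2938) + 14331) = 2*(1 + 2*(-9)) - ((9321 - 2938) + 14331) = 2*(1 - 18) - (6383 + 14331) = 2*(-17) - 1*20714 = -34 - 20714 = -20748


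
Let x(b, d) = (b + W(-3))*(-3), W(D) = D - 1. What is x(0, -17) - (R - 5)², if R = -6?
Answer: -109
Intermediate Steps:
W(D) = -1 + D
x(b, d) = 12 - 3*b (x(b, d) = (b + (-1 - 3))*(-3) = (b - 4)*(-3) = (-4 + b)*(-3) = 12 - 3*b)
x(0, -17) - (R - 5)² = (12 - 3*0) - (-6 - 5)² = (12 + 0) - 1*(-11)² = 12 - 1*121 = 12 - 121 = -109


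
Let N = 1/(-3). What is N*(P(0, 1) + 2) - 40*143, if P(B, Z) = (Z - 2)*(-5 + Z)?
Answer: -5722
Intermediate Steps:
N = -⅓ ≈ -0.33333
P(B, Z) = (-5 + Z)*(-2 + Z) (P(B, Z) = (-2 + Z)*(-5 + Z) = (-5 + Z)*(-2 + Z))
N*(P(0, 1) + 2) - 40*143 = -((10 + 1² - 7*1) + 2)/3 - 40*143 = -((10 + 1 - 7) + 2)/3 - 5720 = -(4 + 2)/3 - 5720 = -⅓*6 - 5720 = -2 - 5720 = -5722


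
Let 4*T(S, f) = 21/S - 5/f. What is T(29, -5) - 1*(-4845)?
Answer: 281035/58 ≈ 4845.4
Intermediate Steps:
T(S, f) = -5/(4*f) + 21/(4*S) (T(S, f) = (21/S - 5/f)/4 = (-5/f + 21/S)/4 = -5/(4*f) + 21/(4*S))
T(29, -5) - 1*(-4845) = (-5/4/(-5) + (21/4)/29) - 1*(-4845) = (-5/4*(-⅕) + (21/4)*(1/29)) + 4845 = (¼ + 21/116) + 4845 = 25/58 + 4845 = 281035/58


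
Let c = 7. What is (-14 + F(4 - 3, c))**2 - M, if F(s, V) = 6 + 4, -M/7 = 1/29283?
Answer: 468535/29283 ≈ 16.000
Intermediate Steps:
M = -7/29283 ≈ -0.00023905
F(s, V) = 10
(-14 + F(4 - 3, c))**2 - M = (-14 + 10)**2 - 1*(-7/29283) = (-4)**2 + 7/29283 = 16 + 7/29283 = 468535/29283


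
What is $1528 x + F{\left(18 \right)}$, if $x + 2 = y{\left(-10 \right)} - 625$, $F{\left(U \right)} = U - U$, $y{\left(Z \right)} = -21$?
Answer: $-990144$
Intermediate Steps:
$F{\left(U \right)} = 0$
$x = -648$ ($x = -2 - 646 = -648$)
$1528 x + F{\left(18 \right)} = 1528 \left(-648\right) + 0 = -990144 + 0 = -990144$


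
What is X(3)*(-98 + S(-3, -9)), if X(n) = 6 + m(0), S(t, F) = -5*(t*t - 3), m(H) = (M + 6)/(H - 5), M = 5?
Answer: -2432/5 ≈ -486.40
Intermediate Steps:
m(H) = 11/(-5 + H) (m(H) = (5 + 6)/(H - 5) = 11/(-5 + H))
S(t, F) = 15 - 5*t² (S(t, F) = -5*(t² - 3) = -5*(-3 + t²) = 15 - 5*t²)
X(n) = 19/5 (X(n) = 6 + 11/(-5 + 0) = 6 + 11/(-5) = 6 + 11*(-⅕) = 6 - 11/5 = 19/5)
X(3)*(-98 + S(-3, -9)) = 19*(-98 + (15 - 5*(-3)²))/5 = 19*(-98 + (15 - 5*9))/5 = 19*(-98 + (15 - 45))/5 = 19*(-98 - 30)/5 = (19/5)*(-128) = -2432/5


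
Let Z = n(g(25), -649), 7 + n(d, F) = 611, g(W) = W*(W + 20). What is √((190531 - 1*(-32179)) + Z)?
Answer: √223314 ≈ 472.56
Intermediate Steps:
g(W) = W*(20 + W)
n(d, F) = 604 (n(d, F) = -7 + 611 = 604)
Z = 604
√((190531 - 1*(-32179)) + Z) = √((190531 - 1*(-32179)) + 604) = √((190531 + 32179) + 604) = √(222710 + 604) = √223314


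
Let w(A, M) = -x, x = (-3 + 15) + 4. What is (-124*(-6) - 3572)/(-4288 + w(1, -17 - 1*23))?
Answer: 707/1076 ≈ 0.65706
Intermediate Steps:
x = 16 (x = 12 + 4 = 16)
w(A, M) = -16 (w(A, M) = -1*16 = -16)
(-124*(-6) - 3572)/(-4288 + w(1, -17 - 1*23)) = (-124*(-6) - 3572)/(-4288 - 16) = (744 - 3572)/(-4304) = -2828*(-1/4304) = 707/1076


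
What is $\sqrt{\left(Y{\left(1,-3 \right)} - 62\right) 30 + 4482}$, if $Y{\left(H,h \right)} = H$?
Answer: $2 \sqrt{663} \approx 51.498$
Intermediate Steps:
$\sqrt{\left(Y{\left(1,-3 \right)} - 62\right) 30 + 4482} = \sqrt{\left(1 - 62\right) 30 + 4482} = \sqrt{\left(-61\right) 30 + 4482} = \sqrt{-1830 + 4482} = \sqrt{2652} = 2 \sqrt{663}$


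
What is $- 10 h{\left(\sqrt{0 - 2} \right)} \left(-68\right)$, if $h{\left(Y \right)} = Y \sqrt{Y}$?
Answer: $680 \cdot 2^{\frac{3}{4}} i^{\frac{3}{2}} \approx -808.66 + 808.66 i$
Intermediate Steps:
$h{\left(Y \right)} = Y^{\frac{3}{2}}$
$- 10 h{\left(\sqrt{0 - 2} \right)} \left(-68\right) = - 10 \left(\sqrt{0 - 2}\right)^{\frac{3}{2}} \left(-68\right) = - 10 \left(\sqrt{-2}\right)^{\frac{3}{2}} \left(-68\right) = - 10 \left(i \sqrt{2}\right)^{\frac{3}{2}} \left(-68\right) = - 10 \cdot 2^{\frac{3}{4}} i^{\frac{3}{2}} \left(-68\right) = 680 \cdot 2^{\frac{3}{4}} i^{\frac{3}{2}}$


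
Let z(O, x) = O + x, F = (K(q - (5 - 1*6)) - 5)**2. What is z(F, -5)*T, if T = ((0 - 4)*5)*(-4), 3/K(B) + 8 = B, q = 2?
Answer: 10544/5 ≈ 2108.8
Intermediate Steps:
K(B) = 3/(-8 + B)
F = 784/25 (F = (3/(-8 + (2 - (5 - 1*6))) - 5)**2 = (3/(-8 + (2 - (5 - 6))) - 5)**2 = (3/(-8 + (2 - 1*(-1))) - 5)**2 = (3/(-8 + (2 + 1)) - 5)**2 = (3/(-8 + 3) - 5)**2 = (3/(-5) - 5)**2 = (3*(-1/5) - 5)**2 = (-3/5 - 5)**2 = (-28/5)**2 = 784/25 ≈ 31.360)
T = 80 (T = -4*5*(-4) = -20*(-4) = 80)
z(F, -5)*T = (784/25 - 5)*80 = (659/25)*80 = 10544/5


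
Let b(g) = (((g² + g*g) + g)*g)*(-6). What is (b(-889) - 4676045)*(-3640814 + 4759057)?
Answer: 9417536658455051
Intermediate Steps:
b(g) = -6*g*(g + 2*g²) (b(g) = (((g² + g²) + g)*g)*(-6) = ((2*g² + g)*g)*(-6) = ((g + 2*g²)*g)*(-6) = (g*(g + 2*g²))*(-6) = -6*g*(g + 2*g²))
(b(-889) - 4676045)*(-3640814 + 4759057) = ((-889)²*(-6 - 12*(-889)) - 4676045)*(-3640814 + 4759057) = (790321*(-6 + 10668) - 4676045)*1118243 = (790321*10662 - 4676045)*1118243 = (8426402502 - 4676045)*1118243 = 8421726457*1118243 = 9417536658455051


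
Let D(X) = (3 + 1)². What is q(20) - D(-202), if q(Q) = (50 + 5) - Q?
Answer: 19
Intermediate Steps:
q(Q) = 55 - Q
D(X) = 16 (D(X) = 4² = 16)
q(20) - D(-202) = (55 - 1*20) - 1*16 = (55 - 20) - 16 = 35 - 16 = 19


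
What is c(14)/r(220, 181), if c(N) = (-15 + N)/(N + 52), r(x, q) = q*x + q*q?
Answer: -1/4790346 ≈ -2.0875e-7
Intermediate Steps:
r(x, q) = q² + q*x (r(x, q) = q*x + q² = q² + q*x)
c(N) = (-15 + N)/(52 + N)
c(14)/r(220, 181) = ((-15 + 14)/(52 + 14))/((181*(181 + 220))) = (-1/66)/((181*401)) = ((1/66)*(-1))/72581 = -1/66*1/72581 = -1/4790346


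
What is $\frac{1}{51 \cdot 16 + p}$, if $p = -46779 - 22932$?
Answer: $- \frac{1}{68895} \approx -1.4515 \cdot 10^{-5}$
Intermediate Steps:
$p = -69711$
$\frac{1}{51 \cdot 16 + p} = \frac{1}{51 \cdot 16 - 69711} = \frac{1}{816 - 69711} = \frac{1}{-68895} = - \frac{1}{68895}$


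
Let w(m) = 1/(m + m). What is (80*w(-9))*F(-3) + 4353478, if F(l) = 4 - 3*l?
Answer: 39180782/9 ≈ 4.3534e+6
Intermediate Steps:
w(m) = 1/(2*m)
(80*w(-9))*F(-3) + 4353478 = (80*((1/2)/(-9)))*(4 - 3*(-3)) + 4353478 = (80*((1/2)*(-1/9)))*(4 + 9) + 4353478 = (80*(-1/18))*13 + 4353478 = -40/9*13 + 4353478 = -520/9 + 4353478 = 39180782/9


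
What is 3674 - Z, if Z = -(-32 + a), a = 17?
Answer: 3659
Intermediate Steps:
Z = 15 (Z = -(-32 + 17) = -1*(-15) = 15)
3674 - Z = 3674 - 1*15 = 3674 - 15 = 3659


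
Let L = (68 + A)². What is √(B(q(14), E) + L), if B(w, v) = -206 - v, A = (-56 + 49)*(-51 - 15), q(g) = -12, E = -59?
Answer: √280753 ≈ 529.86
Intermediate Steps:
A = 462 (A = -7*(-66) = 462)
L = 280900 (L = (68 + 462)² = 530² = 280900)
√(B(q(14), E) + L) = √((-206 - 1*(-59)) + 280900) = √((-206 + 59) + 280900) = √(-147 + 280900) = √280753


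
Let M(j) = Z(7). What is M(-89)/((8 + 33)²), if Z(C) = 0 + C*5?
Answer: 35/1681 ≈ 0.020821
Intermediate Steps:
Z(C) = 5*C (Z(C) = 0 + 5*C = 5*C)
M(j) = 35 (M(j) = 5*7 = 35)
M(-89)/((8 + 33)²) = 35/((8 + 33)²) = 35/(41²) = 35/1681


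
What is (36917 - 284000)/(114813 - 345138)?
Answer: 82361/76775 ≈ 1.0728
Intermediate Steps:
(36917 - 284000)/(114813 - 345138) = -247083/(-230325) = -247083*(-1/230325) = 82361/76775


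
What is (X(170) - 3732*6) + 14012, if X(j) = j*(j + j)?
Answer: 49420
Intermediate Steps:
X(j) = 2*j² (X(j) = j*(2*j) = 2*j²)
(X(170) - 3732*6) + 14012 = (2*170² - 3732*6) + 14012 = (2*28900 - 22392) + 14012 = (57800 - 22392) + 14012 = 35408 + 14012 = 49420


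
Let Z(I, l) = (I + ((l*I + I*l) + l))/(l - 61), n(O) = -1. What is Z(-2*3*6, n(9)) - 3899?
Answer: -241773/62 ≈ -3899.6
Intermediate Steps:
Z(I, l) = (I + l + 2*I*l)/(-61 + l) (Z(I, l) = (I + ((I*l + I*l) + l))/(-61 + l) = (I + (2*I*l + l))/(-61 + l) = (I + (l + 2*I*l))/(-61 + l) = (I + l + 2*I*l)/(-61 + l))
Z(-2*3*6, n(9)) - 3899 = (-2*3*6 - 1 + 2*(-2*3*6)*(-1))/(-61 - 1) - 3899 = (-6*6 - 1 + 2*(-6*6)*(-1))/(-62) - 3899 = -(-36 - 1 + 2*(-36)*(-1))/62 - 3899 = -(-36 - 1 + 72)/62 - 3899 = -1/62*35 - 3899 = -35/62 - 3899 = -241773/62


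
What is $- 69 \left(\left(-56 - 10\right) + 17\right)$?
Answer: $3381$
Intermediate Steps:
$- 69 \left(\left(-56 - 10\right) + 17\right) = - 69 \left(-66 + 17\right) = \left(-69\right) \left(-49\right) = 3381$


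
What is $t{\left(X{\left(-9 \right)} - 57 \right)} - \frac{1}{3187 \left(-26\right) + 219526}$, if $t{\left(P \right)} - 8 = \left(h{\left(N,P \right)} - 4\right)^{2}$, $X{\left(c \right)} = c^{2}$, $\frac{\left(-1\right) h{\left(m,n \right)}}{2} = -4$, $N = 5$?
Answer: $\frac{3279935}{136664} \approx 24.0$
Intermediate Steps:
$h{\left(m,n \right)} = 8$ ($h{\left(m,n \right)} = \left(-2\right) \left(-4\right) = 8$)
$t{\left(P \right)} = 24$ ($t{\left(P \right)} = 8 + \left(8 - 4\right)^{2} = 8 + 4^{2} = 8 + 16 = 24$)
$t{\left(X{\left(-9 \right)} - 57 \right)} - \frac{1}{3187 \left(-26\right) + 219526} = 24 - \frac{1}{3187 \left(-26\right) + 219526} = 24 - \frac{1}{-82862 + 219526} = 24 - \frac{1}{136664} = \frac{3279935}{136664}$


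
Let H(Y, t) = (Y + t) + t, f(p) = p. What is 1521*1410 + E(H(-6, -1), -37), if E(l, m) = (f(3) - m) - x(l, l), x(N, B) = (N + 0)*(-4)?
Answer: 2144618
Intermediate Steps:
x(N, B) = -4*N (x(N, B) = N*(-4) = -4*N)
H(Y, t) = Y + 2*t
E(l, m) = 3 - m + 4*l (E(l, m) = (3 - m) - (-4)*l = (3 - m) + 4*l = 3 - m + 4*l)
1521*1410 + E(H(-6, -1), -37) = 1521*1410 + (3 - 1*(-37) + 4*(-6 + 2*(-1))) = 2144610 + (3 + 37 + 4*(-6 - 2)) = 2144610 + (3 + 37 + 4*(-8)) = 2144610 + (3 + 37 - 32) = 2144610 + 8 = 2144618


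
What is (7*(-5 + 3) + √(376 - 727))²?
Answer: (-14 + 3*I*√39)² ≈ -155.0 - 524.58*I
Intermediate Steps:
(7*(-5 + 3) + √(376 - 727))² = (7*(-2) + √(-351))² = (-14 + 3*I*√39)²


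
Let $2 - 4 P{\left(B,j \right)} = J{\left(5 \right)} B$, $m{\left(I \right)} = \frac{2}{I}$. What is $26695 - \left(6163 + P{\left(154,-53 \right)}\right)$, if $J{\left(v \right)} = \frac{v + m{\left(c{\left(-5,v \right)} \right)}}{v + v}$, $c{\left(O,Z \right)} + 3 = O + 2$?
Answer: $\frac{308242}{15} \approx 20549.0$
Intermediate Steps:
$c{\left(O,Z \right)} = -1 + O$ ($c{\left(O,Z \right)} = -3 + \left(O + 2\right) = -3 + \left(2 + O\right) = -1 + O$)
$J{\left(v \right)} = \frac{- \frac{1}{3} + v}{2 v}$ ($J{\left(v \right)} = \frac{v + \frac{2}{-1 - 5}}{v + v} = \frac{v + \frac{2}{-6}}{2 v} = \left(v + 2 \left(- \frac{1}{6}\right)\right) \frac{1}{2 v} = \left(v - \frac{1}{3}\right) \frac{1}{2 v} = \left(- \frac{1}{3} + v\right) \frac{1}{2 v} = \frac{- \frac{1}{3} + v}{2 v}$)
$P{\left(B,j \right)} = \frac{1}{2} - \frac{7 B}{60}$ ($P{\left(B,j \right)} = \frac{1}{2} - \frac{\frac{-1 + 3 \cdot 5}{6 \cdot 5} B}{4} = \frac{1}{2} - \frac{\frac{1}{6} \cdot \frac{1}{5} \left(-1 + 15\right) B}{4} = \frac{1}{2} - \frac{\frac{1}{6} \cdot \frac{1}{5} \cdot 14 B}{4} = \frac{1}{2} - \frac{\frac{7}{15} B}{4} = \frac{1}{2} - \frac{7 B}{60}$)
$26695 - \left(6163 + P{\left(154,-53 \right)}\right) = 26695 - \left(6163 + \left(\frac{1}{2} - \frac{539}{30}\right)\right) = 26695 - \left(6163 - \frac{262}{15}\right) = 26695 - \frac{92183}{15} = \frac{308242}{15}$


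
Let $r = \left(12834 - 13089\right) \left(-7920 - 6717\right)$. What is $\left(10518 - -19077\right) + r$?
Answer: $3762030$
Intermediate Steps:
$r = 3732435$ ($r = \left(-255\right) \left(-14637\right) = 3732435$)
$\left(10518 - -19077\right) + r = \left(10518 - -19077\right) + 3732435 = \left(10518 + 19077\right) + 3732435 = 29595 + 3732435 = 3762030$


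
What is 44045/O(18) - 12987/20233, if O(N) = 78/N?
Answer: 2673318624/263029 ≈ 10164.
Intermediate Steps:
44045/O(18) - 12987/20233 = 44045/((78/18)) - 12987/20233 = 44045/((78*(1/18))) - 12987*1/20233 = 44045/(13/3) - 12987/20233 = 44045*(3/13) - 12987/20233 = 132135/13 - 12987/20233 = 2673318624/263029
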